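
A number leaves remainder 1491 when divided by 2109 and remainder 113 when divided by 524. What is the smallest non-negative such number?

883053

Write x = 1491 + 2109·k. Then 2109·k ≡ 113 − 1491 ≡ 194 (mod 524).
Need 2109⁻¹ mod 524. Extended Euclid on (524, 13):
524 = 40*13 + 4
13 = 3*4 + 1
4 = 4*1 + 0
Back-substitute:
1 = 13 − 3·4
1 = −3·524 + 121·13
2109⁻¹ ≡ 121 (mod 524), so k ≡ 121·194 ≡ 418 (mod 524).
x = 1491 + 2109·418 = 883053.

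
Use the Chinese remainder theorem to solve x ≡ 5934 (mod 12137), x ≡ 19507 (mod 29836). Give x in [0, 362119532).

Write x = 5934 + 12137·k. Then 12137·k ≡ 19507 − 5934 ≡ 13573 (mod 29836).
Need 12137⁻¹ mod 29836. Extended Euclid on (29836, 12137):
29836 = 2·12137 + 5562
12137 = 2·5562 + 1013
5562 = 5·1013 + 497
1013 = 2·497 + 19
497 = 26·19 + 3
19 = 6·3 + 1
3 = 3·1 + 0
Back-substitute:
1 = 19 − 6·3
1 = −6·497 + 157·19
1 = 157·1013 − 320·497
1 = −320·5562 + 1757·1013
1 = 1757·12137 − 3834·5562
1 = −3834·29836 + 9425·12137
12137⁻¹ ≡ 9425 (mod 29836), so k ≡ 9425·13573 ≡ 18593 (mod 29836).
x = 5934 + 12137·18593 = 225669175.

225669175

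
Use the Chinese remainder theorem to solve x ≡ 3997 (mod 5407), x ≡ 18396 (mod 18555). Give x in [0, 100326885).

Write x = 3997 + 5407·k. Then 5407·k ≡ 18396 − 3997 ≡ 14399 (mod 18555).
Need 5407⁻¹ mod 18555. Extended Euclid on (18555, 5407):
18555 = 3*5407 + 2334
5407 = 2*2334 + 739
2334 = 3*739 + 117
739 = 6*117 + 37
117 = 3*37 + 6
37 = 6*6 + 1
6 = 6*1 + 0
Back-substitute:
1 = 37 − 6·6
1 = −6·117 + 19·37
1 = 19·739 − 120·117
1 = −120·2334 + 379·739
1 = 379·5407 − 878·2334
1 = −878·18555 + 3013·5407
5407⁻¹ ≡ 3013 (mod 18555), so k ≡ 3013·14399 ≡ 2597 (mod 18555).
x = 3997 + 5407·2597 = 14045976.

14045976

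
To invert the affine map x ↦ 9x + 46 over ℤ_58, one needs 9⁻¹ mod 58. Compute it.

13

Apply the Euclidean algorithm to 58 and 9:
58 = 6*9 + 4
9 = 2*4 + 1
4 = 4*1 + 0
gcd = 1, so the inverse exists. Back-substitute:
1 = 9 − 2·4
1 = −2·58 + 13·9
So 9·13 ≡ 1 (mod 58).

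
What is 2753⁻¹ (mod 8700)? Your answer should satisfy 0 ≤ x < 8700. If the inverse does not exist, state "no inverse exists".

6017

Apply the Euclidean algorithm to 8700 and 2753:
8700 = 3×2753 + 441
2753 = 6×441 + 107
441 = 4×107 + 13
107 = 8×13 + 3
13 = 4×3 + 1
3 = 3×1 + 0
gcd = 1, so the inverse exists. Back-substitute:
1 = 13 − 4·3
1 = −4·107 + 33·13
1 = 33·441 − 136·107
1 = −136·2753 + 849·441
1 = 849·8700 − 2683·2753
Hence 2753⁻¹ ≡ -2683 ≡ 6017 (mod 8700).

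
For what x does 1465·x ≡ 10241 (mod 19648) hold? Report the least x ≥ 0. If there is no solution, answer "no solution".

First find gcd(1465, 19648):
19648 = 13*1465 + 603
1465 = 2*603 + 259
603 = 2*259 + 85
259 = 3*85 + 4
85 = 21*4 + 1
4 = 4*1 + 0
gcd = 1, so a unique solution mod 19648 exists.
Back-substitute for the Bézout coefficients:
1 = 85 − 21·4
1 = −21·259 + 64·85
1 = 64·603 − 149·259
1 = −149·1465 + 362·603
1 = 362·19648 − 4855·1465
So 1465·(-4855) ≡ 1 (mod 19648), giving 1465⁻¹ ≡ 14793.
x ≡ 1465⁻¹·10241 ≡ 14793·10241 ≡ 9033 (mod 19648).

9033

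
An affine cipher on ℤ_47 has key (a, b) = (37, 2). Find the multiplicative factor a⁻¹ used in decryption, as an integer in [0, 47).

Run Euclid on (47, 37):
47 = 1·37 + 10
37 = 3·10 + 7
10 = 1·7 + 3
7 = 2·3 + 1
3 = 3·1 + 0
gcd = 1, so the inverse exists. Back-substitute:
1 = 7 − 2·3
1 = −2·10 + 3·7
1 = 3·37 − 11·10
1 = −11·47 + 14·37
So 37·14 ≡ 1 (mod 47).

14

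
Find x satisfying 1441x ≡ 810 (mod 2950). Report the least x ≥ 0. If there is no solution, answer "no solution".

410

First find gcd(1441, 2950):
2950 = 2*1441 + 68
1441 = 21*68 + 13
68 = 5*13 + 3
13 = 4*3 + 1
3 = 3*1 + 0
gcd = 1, so a unique solution mod 2950 exists.
Back-substitute for the Bézout coefficients:
1 = 13 − 4·3
1 = −4·68 + 21·13
1 = 21·1441 − 445·68
1 = −445·2950 + 911·1441
So 1441·(911) ≡ 1 (mod 2950), giving 1441⁻¹ ≡ 911.
x ≡ 1441⁻¹·810 ≡ 911·810 ≡ 410 (mod 2950).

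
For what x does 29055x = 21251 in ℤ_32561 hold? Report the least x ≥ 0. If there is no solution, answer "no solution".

First find gcd(29055, 32561):
32561 = 1·29055 + 3506
29055 = 8·3506 + 1007
3506 = 3·1007 + 485
1007 = 2·485 + 37
485 = 13·37 + 4
37 = 9·4 + 1
4 = 4·1 + 0
gcd = 1, so a unique solution mod 32561 exists.
Back-substitute for the Bézout coefficients:
1 = 37 − 9·4
1 = −9·485 + 118·37
1 = 118·1007 − 245·485
1 = −245·3506 + 853·1007
1 = 853·29055 − 7069·3506
1 = −7069·32561 + 7922·29055
So 29055·(7922) ≡ 1 (mod 32561), giving 29055⁻¹ ≡ 7922.
x ≡ 29055⁻¹·21251 ≡ 7922·21251 ≡ 10052 (mod 32561).

10052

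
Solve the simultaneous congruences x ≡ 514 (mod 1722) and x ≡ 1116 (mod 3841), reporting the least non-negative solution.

Write x = 514 + 1722·k. Then 1722·k ≡ 1116 − 514 ≡ 602 (mod 3841).
Need 1722⁻¹ mod 3841. Extended Euclid on (3841, 1722):
3841 = 2·1722 + 397
1722 = 4·397 + 134
397 = 2·134 + 129
134 = 1·129 + 5
129 = 25·5 + 4
5 = 1·4 + 1
4 = 4·1 + 0
Back-substitute:
1 = 5 − 4
1 = −129 + 26·5
1 = 26·134 − 27·129
1 = −27·397 + 80·134
1 = 80·1722 − 347·397
1 = −347·3841 + 774·1722
1722⁻¹ ≡ 774 (mod 3841), so k ≡ 774·602 ≡ 1187 (mod 3841).
x = 514 + 1722·1187 = 2044528.

2044528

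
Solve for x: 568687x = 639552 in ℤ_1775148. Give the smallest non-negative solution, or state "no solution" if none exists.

389088

First find gcd(568687, 1775148):
1775148 = 3·568687 + 69087
568687 = 8·69087 + 15991
69087 = 4·15991 + 5123
15991 = 3·5123 + 622
5123 = 8·622 + 147
622 = 4·147 + 34
147 = 4·34 + 11
34 = 3·11 + 1
11 = 11·1 + 0
gcd = 1, so a unique solution mod 1775148 exists.
Back-substitute for the Bézout coefficients:
1 = 34 − 3·11
1 = −3·147 + 13·34
1 = 13·622 − 55·147
1 = −55·5123 + 453·622
1 = 453·15991 − 1414·5123
1 = −1414·69087 + 6109·15991
1 = 6109·568687 − 50286·69087
1 = −50286·1775148 + 156967·568687
So 568687·(156967) ≡ 1 (mod 1775148), giving 568687⁻¹ ≡ 156967.
x ≡ 568687⁻¹·639552 ≡ 156967·639552 ≡ 389088 (mod 1775148).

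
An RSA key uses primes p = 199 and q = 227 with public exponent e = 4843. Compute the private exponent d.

43399

φ(n) = (p−1)(q−1) = 198·226 = 44748.
Need d with 4843·d ≡ 1 (mod 44748). Apply the extended Euclidean algorithm:
44748 = 9×4843 + 1161
4843 = 4×1161 + 199
1161 = 5×199 + 166
199 = 1×166 + 33
166 = 5×33 + 1
33 = 33×1 + 0
Back-substitute:
1 = 166 − 5·33
1 = −5·199 + 6·166
1 = 6·1161 − 35·199
1 = −35·4843 + 146·1161
1 = 146·44748 − 1349·4843
So 4843·(-1349) ≡ 1 (mod 44748), hence d ≡ -1349 ≡ 43399 (mod 44748).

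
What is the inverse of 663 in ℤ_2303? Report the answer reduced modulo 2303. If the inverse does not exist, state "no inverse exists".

66

Run Euclid on (2303, 663):
2303 = 3×663 + 314
663 = 2×314 + 35
314 = 8×35 + 34
35 = 1×34 + 1
34 = 34×1 + 0
The gcd is 1. Working backward:
1 = 35 − 34
1 = −314 + 9·35
1 = 9·663 − 19·314
1 = −19·2303 + 66·663
So 663·66 ≡ 1 (mod 2303).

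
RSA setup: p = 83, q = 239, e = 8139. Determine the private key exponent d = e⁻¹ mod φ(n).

10867

φ(n) = (p−1)(q−1) = 82·238 = 19516.
Need d with 8139·d ≡ 1 (mod 19516). Apply the extended Euclidean algorithm:
19516 = 2*8139 + 3238
8139 = 2*3238 + 1663
3238 = 1*1663 + 1575
1663 = 1*1575 + 88
1575 = 17*88 + 79
88 = 1*79 + 9
79 = 8*9 + 7
9 = 1*7 + 2
7 = 3*2 + 1
2 = 2*1 + 0
Back-substitute:
1 = 7 − 3·2
1 = −3·9 + 4·7
1 = 4·79 − 35·9
1 = −35·88 + 39·79
1 = 39·1575 − 698·88
1 = −698·1663 + 737·1575
1 = 737·3238 − 1435·1663
1 = −1435·8139 + 3607·3238
1 = 3607·19516 − 8649·8139
So 8139·(-8649) ≡ 1 (mod 19516), hence d ≡ -8649 ≡ 10867 (mod 19516).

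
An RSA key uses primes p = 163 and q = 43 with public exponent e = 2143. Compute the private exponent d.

φ(n) = (p−1)(q−1) = 162·42 = 6804.
Need d with 2143·d ≡ 1 (mod 6804). Apply the extended Euclidean algorithm:
6804 = 3*2143 + 375
2143 = 5*375 + 268
375 = 1*268 + 107
268 = 2*107 + 54
107 = 1*54 + 53
54 = 1*53 + 1
53 = 53*1 + 0
Back-substitute:
1 = 54 − 53
1 = −107 + 2·54
1 = 2·268 − 5·107
1 = −5·375 + 7·268
1 = 7·2143 − 40·375
1 = −40·6804 + 127·2143
So 2143·127 ≡ 1 (mod 6804), hence d = 127.

127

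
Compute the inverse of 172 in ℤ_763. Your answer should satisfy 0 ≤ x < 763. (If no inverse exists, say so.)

590

Extended Euclidean algorithm:
763 = 4·172 + 75
172 = 2·75 + 22
75 = 3·22 + 9
22 = 2·9 + 4
9 = 2·4 + 1
4 = 4·1 + 0
The gcd is 1. Working backward:
1 = 9 − 2·4
1 = −2·22 + 5·9
1 = 5·75 − 17·22
1 = −17·172 + 39·75
1 = 39·763 − 173·172
Hence 172⁻¹ ≡ -173 ≡ 590 (mod 763).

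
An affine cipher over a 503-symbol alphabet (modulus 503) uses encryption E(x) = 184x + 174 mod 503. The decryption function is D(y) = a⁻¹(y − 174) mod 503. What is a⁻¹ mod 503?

462

Apply the Euclidean algorithm to 503 and 184:
503 = 2×184 + 135
184 = 1×135 + 49
135 = 2×49 + 37
49 = 1×37 + 12
37 = 3×12 + 1
12 = 12×1 + 0
gcd = 1, so the inverse exists. Back-substitute:
1 = 37 − 3·12
1 = −3·49 + 4·37
1 = 4·135 − 11·49
1 = −11·184 + 15·135
1 = 15·503 − 41·184
Thus 184·(-41) ≡ 1 (mod 503); reducing, -41 mod 503 = 462.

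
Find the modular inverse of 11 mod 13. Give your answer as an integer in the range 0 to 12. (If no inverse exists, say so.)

6

gcd(13, 11) by repeated division:
13 = 1*11 + 2
11 = 5*2 + 1
2 = 2*1 + 0
The gcd is 1. Working backward:
1 = 11 − 5·2
1 = −5·13 + 6·11
So 11·6 ≡ 1 (mod 13).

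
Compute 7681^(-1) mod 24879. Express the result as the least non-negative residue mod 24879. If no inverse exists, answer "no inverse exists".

Apply the Euclidean algorithm to 24879 and 7681:
24879 = 3*7681 + 1836
7681 = 4*1836 + 337
1836 = 5*337 + 151
337 = 2*151 + 35
151 = 4*35 + 11
35 = 3*11 + 2
11 = 5*2 + 1
2 = 2*1 + 0
gcd = 1, so the inverse exists. Back-substitute:
1 = 11 − 5·2
1 = −5·35 + 16·11
1 = 16·151 − 69·35
1 = −69·337 + 154·151
1 = 154·1836 − 839·337
1 = −839·7681 + 3510·1836
1 = 3510·24879 − 11369·7681
Hence 7681⁻¹ ≡ -11369 ≡ 13510 (mod 24879).

13510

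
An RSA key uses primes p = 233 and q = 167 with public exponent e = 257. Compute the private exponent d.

17233

φ(n) = (p−1)(q−1) = 232·166 = 38512.
Need d with 257·d ≡ 1 (mod 38512). Apply the extended Euclidean algorithm:
38512 = 149×257 + 219
257 = 1×219 + 38
219 = 5×38 + 29
38 = 1×29 + 9
29 = 3×9 + 2
9 = 4×2 + 1
2 = 2×1 + 0
Back-substitute:
1 = 9 − 4·2
1 = −4·29 + 13·9
1 = 13·38 − 17·29
1 = −17·219 + 98·38
1 = 98·257 − 115·219
1 = −115·38512 + 17233·257
So 257·17233 ≡ 1 (mod 38512), hence d = 17233.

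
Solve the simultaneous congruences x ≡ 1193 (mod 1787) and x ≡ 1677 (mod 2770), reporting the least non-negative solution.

Write x = 1193 + 1787·k. Then 1787·k ≡ 1677 − 1193 ≡ 484 (mod 2770).
Need 1787⁻¹ mod 2770. Extended Euclid on (2770, 1787):
2770 = 1*1787 + 983
1787 = 1*983 + 804
983 = 1*804 + 179
804 = 4*179 + 88
179 = 2*88 + 3
88 = 29*3 + 1
3 = 3*1 + 0
Back-substitute:
1 = 88 − 29·3
1 = −29·179 + 59·88
1 = 59·804 − 265·179
1 = −265·983 + 324·804
1 = 324·1787 − 589·983
1 = −589·2770 + 913·1787
1787⁻¹ ≡ 913 (mod 2770), so k ≡ 913·484 ≡ 1462 (mod 2770).
x = 1193 + 1787·1462 = 2613787.

2613787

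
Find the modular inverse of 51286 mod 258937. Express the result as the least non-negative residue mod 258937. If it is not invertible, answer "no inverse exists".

127661

Run Euclid on (258937, 51286):
258937 = 5·51286 + 2507
51286 = 20·2507 + 1146
2507 = 2·1146 + 215
1146 = 5·215 + 71
215 = 3·71 + 2
71 = 35·2 + 1
2 = 2·1 + 0
The gcd is 1. Working backward:
1 = 71 − 35·2
1 = −35·215 + 106·71
1 = 106·1146 − 565·215
1 = −565·2507 + 1236·1146
1 = 1236·51286 − 25285·2507
1 = −25285·258937 + 127661·51286
So 51286·127661 ≡ 1 (mod 258937).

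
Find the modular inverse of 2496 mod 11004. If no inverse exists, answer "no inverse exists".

Euclidean algorithm on 11004, 2496:
11004 = 4×2496 + 1020
2496 = 2×1020 + 456
1020 = 2×456 + 108
456 = 4×108 + 24
108 = 4×24 + 12
24 = 2×12 + 0
The gcd is 12, not 1, hence no inverse exists.

no inverse exists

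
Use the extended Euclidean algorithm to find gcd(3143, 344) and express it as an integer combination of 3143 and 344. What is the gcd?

1

Repeated division:
3143 = 9·344 + 47
344 = 7·47 + 15
47 = 3·15 + 2
15 = 7·2 + 1
2 = 2·1 + 0
gcd(3143, 344) = 1.
Working backward:
1 = 15 − 7·2
1 = −7·47 + 22·15
1 = 22·344 − 161·47
1 = −161·3143 + 1471·344
So 1 = (-161)·3143 + (1471)·344.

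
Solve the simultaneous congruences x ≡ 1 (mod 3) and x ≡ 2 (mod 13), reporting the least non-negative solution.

Write x = 1 + 3·k. Then 3·k ≡ 2 − 1 ≡ 1 (mod 13).
Need 3⁻¹ mod 13. Extended Euclid on (13, 3):
13 = 4·3 + 1
3 = 3·1 + 0
Back-substitute:
1 = 13 − 4·3
3⁻¹ ≡ 9 (mod 13), so k ≡ 9·1 ≡ 9 (mod 13).
x = 1 + 3·9 = 28.

28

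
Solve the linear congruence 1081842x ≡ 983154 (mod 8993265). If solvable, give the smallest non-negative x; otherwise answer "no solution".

First find gcd(1081842, 8993265):
8993265 = 8·1081842 + 338529
1081842 = 3·338529 + 66255
338529 = 5·66255 + 7254
66255 = 9·7254 + 969
7254 = 7·969 + 471
969 = 2·471 + 27
471 = 17·27 + 12
27 = 2·12 + 3
12 = 4·3 + 0
gcd = 3 and 3 | 983154, so solutions exist. Divide through by 3: 360614x ≡ 327718 (mod 2997755).
Now find 360614⁻¹ mod 2997755:
2997755 = 8·360614 + 112843
360614 = 3·112843 + 22085
112843 = 5·22085 + 2418
22085 = 9·2418 + 323
2418 = 7·323 + 157
323 = 2·157 + 9
157 = 17·9 + 4
9 = 2·4 + 1
4 = 4·1 + 0
Back-substitute:
1 = 9 − 2·4
1 = −2·157 + 35·9
1 = 35·323 − 72·157
1 = −72·2418 + 539·323
1 = 539·22085 − 4923·2418
1 = −4923·112843 + 25154·22085
1 = 25154·360614 − 80385·112843
1 = −80385·2997755 + 668234·360614
So 360614⁻¹ ≡ 668234 (mod 2997755).
Then x ≡ 668234·327718 ≡ 311752 (mod 2997755); the smallest non-negative solution is x = 311752.

311752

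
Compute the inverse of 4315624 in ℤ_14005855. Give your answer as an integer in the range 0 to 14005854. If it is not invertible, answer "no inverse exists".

10754659

Run Euclid on (14005855, 4315624):
14005855 = 3×4315624 + 1058983
4315624 = 4×1058983 + 79692
1058983 = 13×79692 + 22987
79692 = 3×22987 + 10731
22987 = 2×10731 + 1525
10731 = 7×1525 + 56
1525 = 27×56 + 13
56 = 4×13 + 4
13 = 3×4 + 1
4 = 4×1 + 0
gcd = 1, so the inverse exists. Back-substitute:
1 = 13 − 3·4
1 = −3·56 + 13·13
1 = 13·1525 − 354·56
1 = −354·10731 + 2491·1525
1 = 2491·22987 − 5336·10731
1 = −5336·79692 + 18499·22987
1 = 18499·1058983 − 245823·79692
1 = −245823·4315624 + 1001791·1058983
1 = 1001791·14005855 − 3251196·4315624
Thus 4315624·(-3251196) ≡ 1 (mod 14005855); reducing, -3251196 mod 14005855 = 10754659.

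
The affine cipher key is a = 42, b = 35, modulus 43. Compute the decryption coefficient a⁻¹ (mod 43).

42

Apply the Euclidean algorithm to 43 and 42:
43 = 1*42 + 1
42 = 42*1 + 0
Since gcd(42, 43) = 1, back-substitute to write 1 as a combination:
1 = 43 − 42
So 42·(-1) ≡ 1 (mod 43), and -1 ≡ 42 (mod 43).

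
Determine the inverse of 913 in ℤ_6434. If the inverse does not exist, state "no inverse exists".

Extended Euclidean algorithm:
6434 = 7·913 + 43
913 = 21·43 + 10
43 = 4·10 + 3
10 = 3·3 + 1
3 = 3·1 + 0
gcd = 1, so the inverse exists. Back-substitute:
1 = 10 − 3·3
1 = −3·43 + 13·10
1 = 13·913 − 276·43
1 = −276·6434 + 1945·913
So 913·1945 ≡ 1 (mod 6434).

1945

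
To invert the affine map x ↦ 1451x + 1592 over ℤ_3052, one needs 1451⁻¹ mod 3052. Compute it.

Extended Euclidean algorithm:
3052 = 2×1451 + 150
1451 = 9×150 + 101
150 = 1×101 + 49
101 = 2×49 + 3
49 = 16×3 + 1
3 = 3×1 + 0
Since gcd(1451, 3052) = 1, back-substitute to write 1 as a combination:
1 = 49 − 16·3
1 = −16·101 + 33·49
1 = 33·150 − 49·101
1 = −49·1451 + 474·150
1 = 474·3052 − 997·1451
Hence 1451⁻¹ ≡ -997 ≡ 2055 (mod 3052).

2055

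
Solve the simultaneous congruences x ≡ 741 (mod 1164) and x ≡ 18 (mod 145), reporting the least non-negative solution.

Write x = 741 + 1164·k. Then 1164·k ≡ 18 − 741 ≡ 2 (mod 145).
Need 1164⁻¹ mod 145. Extended Euclid on (145, 4):
145 = 36*4 + 1
4 = 4*1 + 0
Back-substitute:
1 = 145 − 36·4
1164⁻¹ ≡ 109 (mod 145), so k ≡ 109·2 ≡ 73 (mod 145).
x = 741 + 1164·73 = 85713.

85713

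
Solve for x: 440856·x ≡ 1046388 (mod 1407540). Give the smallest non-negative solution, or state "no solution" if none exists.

100743

First find gcd(440856, 1407540):
1407540 = 3×440856 + 84972
440856 = 5×84972 + 15996
84972 = 5×15996 + 4992
15996 = 3×4992 + 1020
4992 = 4×1020 + 912
1020 = 1×912 + 108
912 = 8×108 + 48
108 = 2×48 + 12
48 = 4×12 + 0
gcd = 12 and 12 | 1046388, so solutions exist. Divide through by 12: 36738x ≡ 87199 (mod 117295).
Now find 36738⁻¹ mod 117295:
117295 = 3×36738 + 7081
36738 = 5×7081 + 1333
7081 = 5×1333 + 416
1333 = 3×416 + 85
416 = 4×85 + 76
85 = 1×76 + 9
76 = 8×9 + 4
9 = 2×4 + 1
4 = 4×1 + 0
Back-substitute:
1 = 9 − 2·4
1 = −2·76 + 17·9
1 = 17·85 − 19·76
1 = −19·416 + 93·85
1 = 93·1333 − 298·416
1 = −298·7081 + 1583·1333
1 = 1583·36738 − 8213·7081
1 = −8213·117295 + 26222·36738
So 36738⁻¹ ≡ 26222 (mod 117295).
Then x ≡ 26222·87199 ≡ 100743 (mod 117295); the smallest non-negative solution is x = 100743.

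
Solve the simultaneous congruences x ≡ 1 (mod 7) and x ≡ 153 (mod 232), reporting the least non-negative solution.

617

Write x = 1 + 7·k. Then 7·k ≡ 153 − 1 ≡ 152 (mod 232).
Need 7⁻¹ mod 232. Extended Euclid on (232, 7):
232 = 33·7 + 1
7 = 7·1 + 0
Back-substitute:
1 = 232 − 33·7
7⁻¹ ≡ 199 (mod 232), so k ≡ 199·152 ≡ 88 (mod 232).
x = 1 + 7·88 = 617.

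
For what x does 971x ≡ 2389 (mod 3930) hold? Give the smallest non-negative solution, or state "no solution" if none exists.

2099

First find gcd(971, 3930):
3930 = 4*971 + 46
971 = 21*46 + 5
46 = 9*5 + 1
5 = 5*1 + 0
gcd = 1, so a unique solution mod 3930 exists.
Back-substitute for the Bézout coefficients:
1 = 46 − 9·5
1 = −9·971 + 190·46
1 = 190·3930 − 769·971
So 971·(-769) ≡ 1 (mod 3930), giving 971⁻¹ ≡ 3161.
x ≡ 971⁻¹·2389 ≡ 3161·2389 ≡ 2099 (mod 3930).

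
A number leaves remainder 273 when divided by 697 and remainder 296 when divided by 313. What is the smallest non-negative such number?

28153

Write x = 273 + 697·k. Then 697·k ≡ 296 − 273 ≡ 23 (mod 313).
Need 697⁻¹ mod 313. Extended Euclid on (313, 71):
313 = 4×71 + 29
71 = 2×29 + 13
29 = 2×13 + 3
13 = 4×3 + 1
3 = 3×1 + 0
Back-substitute:
1 = 13 − 4·3
1 = −4·29 + 9·13
1 = 9·71 − 22·29
1 = −22·313 + 97·71
697⁻¹ ≡ 97 (mod 313), so k ≡ 97·23 ≡ 40 (mod 313).
x = 273 + 697·40 = 28153.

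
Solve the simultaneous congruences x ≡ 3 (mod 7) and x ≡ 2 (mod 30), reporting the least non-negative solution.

Write x = 3 + 7·k. Then 7·k ≡ 2 − 3 ≡ 29 (mod 30).
Need 7⁻¹ mod 30. Extended Euclid on (30, 7):
30 = 4·7 + 2
7 = 3·2 + 1
2 = 2·1 + 0
Back-substitute:
1 = 7 − 3·2
1 = −3·30 + 13·7
7⁻¹ ≡ 13 (mod 30), so k ≡ 13·29 ≡ 17 (mod 30).
x = 3 + 7·17 = 122.

122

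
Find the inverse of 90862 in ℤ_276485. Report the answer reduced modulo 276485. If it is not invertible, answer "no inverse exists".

Run Euclid on (276485, 90862):
276485 = 3*90862 + 3899
90862 = 23*3899 + 1185
3899 = 3*1185 + 344
1185 = 3*344 + 153
344 = 2*153 + 38
153 = 4*38 + 1
38 = 38*1 + 0
The gcd is 1. Working backward:
1 = 153 − 4·38
1 = −4·344 + 9·153
1 = 9·1185 − 31·344
1 = −31·3899 + 102·1185
1 = 102·90862 − 2377·3899
1 = −2377·276485 + 7233·90862
So 90862·7233 ≡ 1 (mod 276485).

7233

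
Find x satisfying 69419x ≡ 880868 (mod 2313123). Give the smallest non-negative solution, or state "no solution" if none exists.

2185249

First find gcd(69419, 2313123):
2313123 = 33×69419 + 22296
69419 = 3×22296 + 2531
22296 = 8×2531 + 2048
2531 = 1×2048 + 483
2048 = 4×483 + 116
483 = 4×116 + 19
116 = 6×19 + 2
19 = 9×2 + 1
2 = 2×1 + 0
gcd = 1, so a unique solution mod 2313123 exists.
Back-substitute for the Bézout coefficients:
1 = 19 − 9·2
1 = −9·116 + 55·19
1 = 55·483 − 229·116
1 = −229·2048 + 971·483
1 = 971·2531 − 1200·2048
1 = −1200·22296 + 10571·2531
1 = 10571·69419 − 32913·22296
1 = −32913·2313123 + 1096700·69419
So 69419·(1096700) ≡ 1 (mod 2313123), giving 69419⁻¹ ≡ 1096700.
x ≡ 69419⁻¹·880868 ≡ 1096700·880868 ≡ 2185249 (mod 2313123).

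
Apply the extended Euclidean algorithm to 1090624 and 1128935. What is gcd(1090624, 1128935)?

Repeated division:
1128935 = 1×1090624 + 38311
1090624 = 28×38311 + 17916
38311 = 2×17916 + 2479
17916 = 7×2479 + 563
2479 = 4×563 + 227
563 = 2×227 + 109
227 = 2×109 + 9
109 = 12×9 + 1
9 = 9×1 + 0
gcd(1090624, 1128935) = 1.
Back-substituting:
1 = 109 − 12·9
1 = −12·227 + 25·109
1 = 25·563 − 62·227
1 = −62·2479 + 273·563
1 = 273·17916 − 1973·2479
1 = −1973·38311 + 4219·17916
1 = 4219·1090624 − 120105·38311
1 = −120105·1128935 + 124324·1090624
So 1 = (-120105)·1128935 + (124324)·1090624.

1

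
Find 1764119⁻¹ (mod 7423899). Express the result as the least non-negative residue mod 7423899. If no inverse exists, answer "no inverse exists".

no inverse exists

Euclidean algorithm on 7423899, 1764119:
7423899 = 4×1764119 + 367423
1764119 = 4×367423 + 294427
367423 = 1×294427 + 72996
294427 = 4×72996 + 2443
72996 = 29×2443 + 2149
2443 = 1×2149 + 294
2149 = 7×294 + 91
294 = 3×91 + 21
91 = 4×21 + 7
21 = 3×7 + 0
Since gcd = 7 > 1, 1764119 is not a unit mod 7423899.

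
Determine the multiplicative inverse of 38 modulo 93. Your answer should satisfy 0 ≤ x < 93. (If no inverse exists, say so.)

Extended Euclidean algorithm:
93 = 2*38 + 17
38 = 2*17 + 4
17 = 4*4 + 1
4 = 4*1 + 0
The gcd is 1. Working backward:
1 = 17 − 4·4
1 = −4·38 + 9·17
1 = 9·93 − 22·38
Thus 38·(-22) ≡ 1 (mod 93); reducing, -22 mod 93 = 71.

71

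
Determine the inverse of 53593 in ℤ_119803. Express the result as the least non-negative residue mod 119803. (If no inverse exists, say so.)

88060

Apply the Euclidean algorithm to 119803 and 53593:
119803 = 2·53593 + 12617
53593 = 4·12617 + 3125
12617 = 4·3125 + 117
3125 = 26·117 + 83
117 = 1·83 + 34
83 = 2·34 + 15
34 = 2·15 + 4
15 = 3·4 + 3
4 = 1·3 + 1
3 = 3·1 + 0
The gcd is 1. Working backward:
1 = 4 − 3
1 = −15 + 4·4
1 = 4·34 − 9·15
1 = −9·83 + 22·34
1 = 22·117 − 31·83
1 = −31·3125 + 828·117
1 = 828·12617 − 3343·3125
1 = −3343·53593 + 14200·12617
1 = 14200·119803 − 31743·53593
Thus 53593·(-31743) ≡ 1 (mod 119803); reducing, -31743 mod 119803 = 88060.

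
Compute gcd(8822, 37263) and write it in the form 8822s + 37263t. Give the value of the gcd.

1

Apply Euclid's algorithm to 37263 and 8822:
37263 = 4·8822 + 1975
8822 = 4·1975 + 922
1975 = 2·922 + 131
922 = 7·131 + 5
131 = 26·5 + 1
5 = 5·1 + 0
gcd(8822, 37263) = 1.
Working backward:
1 = 131 − 26·5
1 = −26·922 + 183·131
1 = 183·1975 − 392·922
1 = −392·8822 + 1751·1975
1 = 1751·37263 − 7396·8822
So 1 = (1751)·37263 + (-7396)·8822.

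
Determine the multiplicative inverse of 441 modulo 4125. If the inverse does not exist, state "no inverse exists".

no inverse exists

Compute gcd(441, 4125):
4125 = 9*441 + 156
441 = 2*156 + 129
156 = 1*129 + 27
129 = 4*27 + 21
27 = 1*21 + 6
21 = 3*6 + 3
6 = 2*3 + 0
The gcd is 3, not 1, hence no inverse exists.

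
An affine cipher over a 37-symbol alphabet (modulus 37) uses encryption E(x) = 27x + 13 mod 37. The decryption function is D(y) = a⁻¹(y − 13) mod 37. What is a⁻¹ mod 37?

Apply the Euclidean algorithm to 37 and 27:
37 = 1*27 + 10
27 = 2*10 + 7
10 = 1*7 + 3
7 = 2*3 + 1
3 = 3*1 + 0
Since gcd(27, 37) = 1, back-substitute to write 1 as a combination:
1 = 7 − 2·3
1 = −2·10 + 3·7
1 = 3·27 − 8·10
1 = −8·37 + 11·27
So 27·11 ≡ 1 (mod 37).

11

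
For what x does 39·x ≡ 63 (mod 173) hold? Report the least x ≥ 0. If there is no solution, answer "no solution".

148

First find gcd(39, 173):
173 = 4×39 + 17
39 = 2×17 + 5
17 = 3×5 + 2
5 = 2×2 + 1
2 = 2×1 + 0
gcd = 1, so a unique solution mod 173 exists.
Back-substitute for the Bézout coefficients:
1 = 5 − 2·2
1 = −2·17 + 7·5
1 = 7·39 − 16·17
1 = −16·173 + 71·39
So 39·(71) ≡ 1 (mod 173), giving 39⁻¹ ≡ 71.
x ≡ 39⁻¹·63 ≡ 71·63 ≡ 148 (mod 173).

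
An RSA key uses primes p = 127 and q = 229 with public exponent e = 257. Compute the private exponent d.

φ(n) = (p−1)(q−1) = 126·228 = 28728.
Need d with 257·d ≡ 1 (mod 28728). Apply the extended Euclidean algorithm:
28728 = 111*257 + 201
257 = 1*201 + 56
201 = 3*56 + 33
56 = 1*33 + 23
33 = 1*23 + 10
23 = 2*10 + 3
10 = 3*3 + 1
3 = 3*1 + 0
Back-substitute:
1 = 10 − 3·3
1 = −3·23 + 7·10
1 = 7·33 − 10·23
1 = −10·56 + 17·33
1 = 17·201 − 61·56
1 = −61·257 + 78·201
1 = 78·28728 − 8719·257
So 257·(-8719) ≡ 1 (mod 28728), hence d ≡ -8719 ≡ 20009 (mod 28728).

20009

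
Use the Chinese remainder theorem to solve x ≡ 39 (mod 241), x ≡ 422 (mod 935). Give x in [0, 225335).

82702

Write x = 39 + 241·k. Then 241·k ≡ 422 − 39 ≡ 383 (mod 935).
Need 241⁻¹ mod 935. Extended Euclid on (935, 241):
935 = 3*241 + 212
241 = 1*212 + 29
212 = 7*29 + 9
29 = 3*9 + 2
9 = 4*2 + 1
2 = 2*1 + 0
Back-substitute:
1 = 9 − 4·2
1 = −4·29 + 13·9
1 = 13·212 − 95·29
1 = −95·241 + 108·212
1 = 108·935 − 419·241
241⁻¹ ≡ 516 (mod 935), so k ≡ 516·383 ≡ 343 (mod 935).
x = 39 + 241·343 = 82702.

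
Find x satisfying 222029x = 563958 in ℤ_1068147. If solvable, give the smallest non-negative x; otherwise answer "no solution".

First find gcd(222029, 1068147):
1068147 = 4·222029 + 180031
222029 = 1·180031 + 41998
180031 = 4·41998 + 12039
41998 = 3·12039 + 5881
12039 = 2·5881 + 277
5881 = 21·277 + 64
277 = 4·64 + 21
64 = 3·21 + 1
21 = 21·1 + 0
gcd = 1, so a unique solution mod 1068147 exists.
Back-substitute for the Bézout coefficients:
1 = 64 − 3·21
1 = −3·277 + 13·64
1 = 13·5881 − 276·277
1 = −276·12039 + 565·5881
1 = 565·41998 − 1971·12039
1 = −1971·180031 + 8449·41998
1 = 8449·222029 − 10420·180031
1 = −10420·1068147 + 50129·222029
So 222029·(50129) ≡ 1 (mod 1068147), giving 222029⁻¹ ≡ 50129.
x ≡ 222029⁻¹·563958 ≡ 50129·563958 ≡ 3933 (mod 1068147).

3933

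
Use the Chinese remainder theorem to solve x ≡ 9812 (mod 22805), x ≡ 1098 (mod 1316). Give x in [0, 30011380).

10363282

Write x = 9812 + 22805·k. Then 22805·k ≡ 1098 − 9812 ≡ 498 (mod 1316).
Need 22805⁻¹ mod 1316. Extended Euclid on (1316, 433):
1316 = 3×433 + 17
433 = 25×17 + 8
17 = 2×8 + 1
8 = 8×1 + 0
Back-substitute:
1 = 17 − 2·8
1 = −2·433 + 51·17
1 = 51·1316 − 155·433
22805⁻¹ ≡ 1161 (mod 1316), so k ≡ 1161·498 ≡ 454 (mod 1316).
x = 9812 + 22805·454 = 10363282.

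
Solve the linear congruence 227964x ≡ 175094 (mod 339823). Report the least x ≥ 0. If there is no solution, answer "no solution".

no solution

gcd(227964, 339823):
339823 = 1·227964 + 111859
227964 = 2·111859 + 4246
111859 = 26·4246 + 1463
4246 = 2·1463 + 1320
1463 = 1·1320 + 143
1320 = 9·143 + 33
143 = 4·33 + 11
33 = 3·11 + 0
gcd = 11, but 11 ∤ 175094, so the congruence has no solution.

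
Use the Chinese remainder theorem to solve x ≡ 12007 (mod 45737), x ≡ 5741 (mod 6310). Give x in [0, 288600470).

178477781

Write x = 12007 + 45737·k. Then 45737·k ≡ 5741 − 12007 ≡ 44 (mod 6310).
Need 45737⁻¹ mod 6310. Extended Euclid on (6310, 1567):
6310 = 4*1567 + 42
1567 = 37*42 + 13
42 = 3*13 + 3
13 = 4*3 + 1
3 = 3*1 + 0
Back-substitute:
1 = 13 − 4·3
1 = −4·42 + 13·13
1 = 13·1567 − 485·42
1 = −485·6310 + 1953·1567
45737⁻¹ ≡ 1953 (mod 6310), so k ≡ 1953·44 ≡ 3902 (mod 6310).
x = 12007 + 45737·3902 = 178477781.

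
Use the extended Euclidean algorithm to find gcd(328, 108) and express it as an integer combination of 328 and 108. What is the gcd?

Apply Euclid's algorithm to 328 and 108:
328 = 3*108 + 4
108 = 27*4 + 0
gcd(328, 108) = 4.
Working backward:
4 = 328 − 3·108
So 4 = (1)·328 + (-3)·108.

4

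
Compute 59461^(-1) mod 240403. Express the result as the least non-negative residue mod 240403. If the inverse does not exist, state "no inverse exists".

127764

gcd(240403, 59461) by repeated division:
240403 = 4*59461 + 2559
59461 = 23*2559 + 604
2559 = 4*604 + 143
604 = 4*143 + 32
143 = 4*32 + 15
32 = 2*15 + 2
15 = 7*2 + 1
2 = 2*1 + 0
gcd = 1, so the inverse exists. Back-substitute:
1 = 15 − 7·2
1 = −7·32 + 15·15
1 = 15·143 − 67·32
1 = −67·604 + 283·143
1 = 283·2559 − 1199·604
1 = −1199·59461 + 27860·2559
1 = 27860·240403 − 112639·59461
Thus 59461·(-112639) ≡ 1 (mod 240403); reducing, -112639 mod 240403 = 127764.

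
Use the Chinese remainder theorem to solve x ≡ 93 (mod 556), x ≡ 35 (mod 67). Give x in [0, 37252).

24557

Write x = 93 + 556·k. Then 556·k ≡ 35 − 93 ≡ 9 (mod 67).
Need 556⁻¹ mod 67. Extended Euclid on (67, 20):
67 = 3·20 + 7
20 = 2·7 + 6
7 = 1·6 + 1
6 = 6·1 + 0
Back-substitute:
1 = 7 − 6
1 = −20 + 3·7
1 = 3·67 − 10·20
556⁻¹ ≡ 57 (mod 67), so k ≡ 57·9 ≡ 44 (mod 67).
x = 93 + 556·44 = 24557.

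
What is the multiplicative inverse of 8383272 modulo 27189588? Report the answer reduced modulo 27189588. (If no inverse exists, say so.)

Euclidean algorithm on 27189588, 8383272:
27189588 = 3*8383272 + 2039772
8383272 = 4*2039772 + 224184
2039772 = 9*224184 + 22116
224184 = 10*22116 + 3024
22116 = 7*3024 + 948
3024 = 3*948 + 180
948 = 5*180 + 48
180 = 3*48 + 36
48 = 1*36 + 12
36 = 3*12 + 0
gcd(8383272, 27189588) = 12 ≠ 1, so 8383272 has no multiplicative inverse modulo 27189588.

no inverse exists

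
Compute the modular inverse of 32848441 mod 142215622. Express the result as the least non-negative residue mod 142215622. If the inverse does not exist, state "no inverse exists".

gcd(142215622, 32848441) by repeated division:
142215622 = 4·32848441 + 10821858
32848441 = 3·10821858 + 382867
10821858 = 28·382867 + 101582
382867 = 3·101582 + 78121
101582 = 1·78121 + 23461
78121 = 3·23461 + 7738
23461 = 3·7738 + 247
7738 = 31·247 + 81
247 = 3·81 + 4
81 = 20·4 + 1
4 = 4·1 + 0
Since gcd(32848441, 142215622) = 1, back-substitute to write 1 as a combination:
1 = 81 − 20·4
1 = −20·247 + 61·81
1 = 61·7738 − 1911·247
1 = −1911·23461 + 5794·7738
1 = 5794·78121 − 19293·23461
1 = −19293·101582 + 25087·78121
1 = 25087·382867 − 94554·101582
1 = −94554·10821858 + 2672599·382867
1 = 2672599·32848441 − 8112351·10821858
1 = −8112351·142215622 + 35122003·32848441
So 32848441·35122003 ≡ 1 (mod 142215622).

35122003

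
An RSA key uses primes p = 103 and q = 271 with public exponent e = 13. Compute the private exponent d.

4237

φ(n) = (p−1)(q−1) = 102·270 = 27540.
Need d with 13·d ≡ 1 (mod 27540). Apply the extended Euclidean algorithm:
27540 = 2118×13 + 6
13 = 2×6 + 1
6 = 6×1 + 0
Back-substitute:
1 = 13 − 2·6
1 = −2·27540 + 4237·13
So 13·4237 ≡ 1 (mod 27540), hence d = 4237.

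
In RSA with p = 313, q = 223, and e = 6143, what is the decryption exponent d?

φ(n) = (p−1)(q−1) = 312·222 = 69264.
Need d with 6143·d ≡ 1 (mod 69264). Apply the extended Euclidean algorithm:
69264 = 11×6143 + 1691
6143 = 3×1691 + 1070
1691 = 1×1070 + 621
1070 = 1×621 + 449
621 = 1×449 + 172
449 = 2×172 + 105
172 = 1×105 + 67
105 = 1×67 + 38
67 = 1×38 + 29
38 = 1×29 + 9
29 = 3×9 + 2
9 = 4×2 + 1
2 = 2×1 + 0
Back-substitute:
1 = 9 − 4·2
1 = −4·29 + 13·9
1 = 13·38 − 17·29
1 = −17·67 + 30·38
1 = 30·105 − 47·67
1 = −47·172 + 77·105
1 = 77·449 − 201·172
1 = −201·621 + 278·449
1 = 278·1070 − 479·621
1 = −479·1691 + 757·1070
1 = 757·6143 − 2750·1691
1 = −2750·69264 + 31007·6143
So 6143·31007 ≡ 1 (mod 69264), hence d = 31007.

31007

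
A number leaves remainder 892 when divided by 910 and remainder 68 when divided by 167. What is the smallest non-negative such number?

Write x = 892 + 910·k. Then 910·k ≡ 68 − 892 ≡ 11 (mod 167).
Need 910⁻¹ mod 167. Extended Euclid on (167, 75):
167 = 2·75 + 17
75 = 4·17 + 7
17 = 2·7 + 3
7 = 2·3 + 1
3 = 3·1 + 0
Back-substitute:
1 = 7 − 2·3
1 = −2·17 + 5·7
1 = 5·75 − 22·17
1 = −22·167 + 49·75
910⁻¹ ≡ 49 (mod 167), so k ≡ 49·11 ≡ 38 (mod 167).
x = 892 + 910·38 = 35472.

35472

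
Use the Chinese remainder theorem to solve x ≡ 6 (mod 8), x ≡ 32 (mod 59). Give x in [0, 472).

Write x = 6 + 8·k. Then 8·k ≡ 32 − 6 ≡ 26 (mod 59).
Need 8⁻¹ mod 59. Extended Euclid on (59, 8):
59 = 7×8 + 3
8 = 2×3 + 2
3 = 1×2 + 1
2 = 2×1 + 0
Back-substitute:
1 = 3 − 2
1 = −8 + 3·3
1 = 3·59 − 22·8
8⁻¹ ≡ 37 (mod 59), so k ≡ 37·26 ≡ 18 (mod 59).
x = 6 + 8·18 = 150.

150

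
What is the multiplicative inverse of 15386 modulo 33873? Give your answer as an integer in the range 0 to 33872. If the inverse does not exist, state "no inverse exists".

no inverse exists

Compute gcd(15386, 33873):
33873 = 2*15386 + 3101
15386 = 4*3101 + 2982
3101 = 1*2982 + 119
2982 = 25*119 + 7
119 = 17*7 + 0
The gcd is 7, not 1, hence no inverse exists.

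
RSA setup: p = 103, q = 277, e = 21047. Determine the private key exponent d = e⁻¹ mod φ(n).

4727

φ(n) = (p−1)(q−1) = 102·276 = 28152.
Need d with 21047·d ≡ 1 (mod 28152). Apply the extended Euclidean algorithm:
28152 = 1·21047 + 7105
21047 = 2·7105 + 6837
7105 = 1·6837 + 268
6837 = 25·268 + 137
268 = 1·137 + 131
137 = 1·131 + 6
131 = 21·6 + 5
6 = 1·5 + 1
5 = 5·1 + 0
Back-substitute:
1 = 6 − 5
1 = −131 + 22·6
1 = 22·137 − 23·131
1 = −23·268 + 45·137
1 = 45·6837 − 1148·268
1 = −1148·7105 + 1193·6837
1 = 1193·21047 − 3534·7105
1 = −3534·28152 + 4727·21047
So 21047·4727 ≡ 1 (mod 28152), hence d = 4727.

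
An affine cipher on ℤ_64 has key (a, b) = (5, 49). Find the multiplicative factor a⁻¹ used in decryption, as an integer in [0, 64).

gcd(64, 5) by repeated division:
64 = 12*5 + 4
5 = 1*4 + 1
4 = 4*1 + 0
Since gcd(5, 64) = 1, back-substitute to write 1 as a combination:
1 = 5 − 4
1 = −64 + 13·5
So 5·13 ≡ 1 (mod 64).

13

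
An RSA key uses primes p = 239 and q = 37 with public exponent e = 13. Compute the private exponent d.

7909

φ(n) = (p−1)(q−1) = 238·36 = 8568.
Need d with 13·d ≡ 1 (mod 8568). Apply the extended Euclidean algorithm:
8568 = 659·13 + 1
13 = 13·1 + 0
Back-substitute:
1 = 8568 − 659·13
So 13·(-659) ≡ 1 (mod 8568), hence d ≡ -659 ≡ 7909 (mod 8568).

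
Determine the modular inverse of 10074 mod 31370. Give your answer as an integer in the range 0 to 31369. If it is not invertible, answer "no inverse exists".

Compute gcd(10074, 31370):
31370 = 3·10074 + 1148
10074 = 8·1148 + 890
1148 = 1·890 + 258
890 = 3·258 + 116
258 = 2·116 + 26
116 = 4·26 + 12
26 = 2·12 + 2
12 = 6·2 + 0
The gcd is 2, not 1, hence no inverse exists.

no inverse exists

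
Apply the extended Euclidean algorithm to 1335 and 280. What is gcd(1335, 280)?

5

Euclidean algorithm:
1335 = 4·280 + 215
280 = 1·215 + 65
215 = 3·65 + 20
65 = 3·20 + 5
20 = 4·5 + 0
gcd(1335, 280) = 5.
Express as a combination:
5 = 65 − 3·20
5 = −3·215 + 10·65
5 = 10·280 − 13·215
5 = −13·1335 + 62·280
So 5 = (-13)·1335 + (62)·280.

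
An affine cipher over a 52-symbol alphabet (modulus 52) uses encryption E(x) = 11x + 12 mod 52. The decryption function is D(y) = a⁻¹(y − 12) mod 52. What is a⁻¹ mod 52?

19

gcd(52, 11) by repeated division:
52 = 4·11 + 8
11 = 1·8 + 3
8 = 2·3 + 2
3 = 1·2 + 1
2 = 2·1 + 0
gcd = 1, so the inverse exists. Back-substitute:
1 = 3 − 2
1 = −8 + 3·3
1 = 3·11 − 4·8
1 = −4·52 + 19·11
So 11·19 ≡ 1 (mod 52).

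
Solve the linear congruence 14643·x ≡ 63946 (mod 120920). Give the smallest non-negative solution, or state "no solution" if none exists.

84342

First find gcd(14643, 120920):
120920 = 8·14643 + 3776
14643 = 3·3776 + 3315
3776 = 1·3315 + 461
3315 = 7·461 + 88
461 = 5·88 + 21
88 = 4·21 + 4
21 = 5·4 + 1
4 = 4·1 + 0
gcd = 1, so a unique solution mod 120920 exists.
Back-substitute for the Bézout coefficients:
1 = 21 − 5·4
1 = −5·88 + 21·21
1 = 21·461 − 110·88
1 = −110·3315 + 791·461
1 = 791·3776 − 901·3315
1 = −901·14643 + 3494·3776
1 = 3494·120920 − 28853·14643
So 14643·(-28853) ≡ 1 (mod 120920), giving 14643⁻¹ ≡ 92067.
x ≡ 14643⁻¹·63946 ≡ 92067·63946 ≡ 84342 (mod 120920).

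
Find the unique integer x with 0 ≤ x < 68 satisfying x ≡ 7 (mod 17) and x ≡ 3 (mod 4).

Write x = 7 + 17·k. Then 17·k ≡ 3 − 7 ≡ 0 (mod 4).
Need 17⁻¹ mod 4. Extended Euclid on (4, 1):
4 = 4·1 + 0
17⁻¹ ≡ 1 (mod 4), so k ≡ 1·0 ≡ 0 (mod 4).
x = 7 + 17·0 = 7.

7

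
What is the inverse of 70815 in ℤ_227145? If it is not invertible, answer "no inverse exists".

Compute gcd(70815, 227145):
227145 = 3·70815 + 14700
70815 = 4·14700 + 12015
14700 = 1·12015 + 2685
12015 = 4·2685 + 1275
2685 = 2·1275 + 135
1275 = 9·135 + 60
135 = 2·60 + 15
60 = 4·15 + 0
gcd(70815, 227145) = 15 ≠ 1, so 70815 has no multiplicative inverse modulo 227145.

no inverse exists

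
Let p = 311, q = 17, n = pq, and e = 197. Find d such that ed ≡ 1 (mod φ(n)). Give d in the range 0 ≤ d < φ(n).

φ(n) = (p−1)(q−1) = 310·16 = 4960.
Need d with 197·d ≡ 1 (mod 4960). Apply the extended Euclidean algorithm:
4960 = 25*197 + 35
197 = 5*35 + 22
35 = 1*22 + 13
22 = 1*13 + 9
13 = 1*9 + 4
9 = 2*4 + 1
4 = 4*1 + 0
Back-substitute:
1 = 9 − 2·4
1 = −2·13 + 3·9
1 = 3·22 − 5·13
1 = −5·35 + 8·22
1 = 8·197 − 45·35
1 = −45·4960 + 1133·197
So 197·1133 ≡ 1 (mod 4960), hence d = 1133.

1133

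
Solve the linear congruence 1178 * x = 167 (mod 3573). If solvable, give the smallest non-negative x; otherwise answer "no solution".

1453

First find gcd(1178, 3573):
3573 = 3×1178 + 39
1178 = 30×39 + 8
39 = 4×8 + 7
8 = 1×7 + 1
7 = 7×1 + 0
gcd = 1, so a unique solution mod 3573 exists.
Back-substitute for the Bézout coefficients:
1 = 8 − 7
1 = −39 + 5·8
1 = 5·1178 − 151·39
1 = −151·3573 + 458·1178
So 1178·(458) ≡ 1 (mod 3573), giving 1178⁻¹ ≡ 458.
x ≡ 1178⁻¹·167 ≡ 458·167 ≡ 1453 (mod 3573).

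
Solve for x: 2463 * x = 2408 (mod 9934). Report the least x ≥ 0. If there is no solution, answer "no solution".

First find gcd(2463, 9934):
9934 = 4×2463 + 82
2463 = 30×82 + 3
82 = 27×3 + 1
3 = 3×1 + 0
gcd = 1, so a unique solution mod 9934 exists.
Back-substitute for the Bézout coefficients:
1 = 82 − 27·3
1 = −27·2463 + 811·82
1 = 811·9934 − 3271·2463
So 2463·(-3271) ≡ 1 (mod 9934), giving 2463⁻¹ ≡ 6663.
x ≡ 2463⁻¹·2408 ≡ 6663·2408 ≡ 1094 (mod 9934).

1094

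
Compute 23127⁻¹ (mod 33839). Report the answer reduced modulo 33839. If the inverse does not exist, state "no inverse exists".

no inverse exists

Euclidean algorithm on 33839, 23127:
33839 = 1×23127 + 10712
23127 = 2×10712 + 1703
10712 = 6×1703 + 494
1703 = 3×494 + 221
494 = 2×221 + 52
221 = 4×52 + 13
52 = 4×13 + 0
The gcd is 13, not 1, hence no inverse exists.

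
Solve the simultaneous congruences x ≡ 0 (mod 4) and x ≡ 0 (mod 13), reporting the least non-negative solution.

0

Write x = 0 + 4·k. Then 4·k ≡ 0 − 0 ≡ 0 (mod 13).
Need 4⁻¹ mod 13. Extended Euclid on (13, 4):
13 = 3×4 + 1
4 = 4×1 + 0
Back-substitute:
1 = 13 − 3·4
4⁻¹ ≡ 10 (mod 13), so k ≡ 10·0 ≡ 0 (mod 13).
x = 0 + 4·0 = 0.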